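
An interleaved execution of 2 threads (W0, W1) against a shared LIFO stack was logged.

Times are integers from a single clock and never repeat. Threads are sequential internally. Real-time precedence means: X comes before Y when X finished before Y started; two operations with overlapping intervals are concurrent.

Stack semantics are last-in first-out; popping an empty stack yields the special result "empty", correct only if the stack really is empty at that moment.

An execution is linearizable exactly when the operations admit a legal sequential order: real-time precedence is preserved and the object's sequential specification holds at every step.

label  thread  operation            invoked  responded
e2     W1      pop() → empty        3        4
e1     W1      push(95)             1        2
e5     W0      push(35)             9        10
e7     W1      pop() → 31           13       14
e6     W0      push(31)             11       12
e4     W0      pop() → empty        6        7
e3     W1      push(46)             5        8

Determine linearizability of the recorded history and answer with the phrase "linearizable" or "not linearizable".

not linearizable

through event 3 a valid linearization exists; event 4 (e2 responding at time 4) ends that
one real-time candidate order over the 2 completed operations — the LIFO stack replay rejects it
one such order, e1, e2, breaks at step 2 where e2 pop() → empty is illegal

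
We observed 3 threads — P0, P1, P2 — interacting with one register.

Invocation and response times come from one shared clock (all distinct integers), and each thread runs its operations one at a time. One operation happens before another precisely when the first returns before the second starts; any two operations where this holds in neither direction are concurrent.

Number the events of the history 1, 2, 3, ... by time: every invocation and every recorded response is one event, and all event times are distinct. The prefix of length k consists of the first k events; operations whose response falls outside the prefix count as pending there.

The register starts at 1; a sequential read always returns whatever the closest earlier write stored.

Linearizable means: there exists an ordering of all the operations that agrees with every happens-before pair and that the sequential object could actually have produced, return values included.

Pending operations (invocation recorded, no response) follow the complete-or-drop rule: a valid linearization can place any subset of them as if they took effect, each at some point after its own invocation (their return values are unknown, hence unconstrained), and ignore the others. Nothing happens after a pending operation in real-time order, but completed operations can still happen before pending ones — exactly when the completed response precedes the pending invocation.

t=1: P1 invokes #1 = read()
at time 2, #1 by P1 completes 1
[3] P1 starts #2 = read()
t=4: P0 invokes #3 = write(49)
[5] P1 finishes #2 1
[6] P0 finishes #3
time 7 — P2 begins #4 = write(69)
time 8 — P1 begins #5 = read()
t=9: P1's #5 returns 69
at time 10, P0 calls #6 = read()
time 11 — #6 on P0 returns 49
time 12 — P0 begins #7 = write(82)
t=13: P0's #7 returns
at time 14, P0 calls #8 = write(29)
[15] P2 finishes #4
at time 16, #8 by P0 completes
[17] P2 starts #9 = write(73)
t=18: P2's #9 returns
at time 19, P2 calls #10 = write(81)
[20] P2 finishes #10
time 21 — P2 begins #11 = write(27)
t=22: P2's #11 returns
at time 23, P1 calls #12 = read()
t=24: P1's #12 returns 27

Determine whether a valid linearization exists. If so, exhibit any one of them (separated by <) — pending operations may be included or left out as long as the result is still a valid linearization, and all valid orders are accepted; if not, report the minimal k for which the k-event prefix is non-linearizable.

cut after 10 events: linearizable; cut after 11 events (#6 responds, time 11): not linearizable
every one of the 2 real-time-consistent orders over 5 completed register ops fails the sequential spec
including or dropping the 1 pending operation (#4) in any combination fails
take #1, #2, #3, #5, #6 (pending dropped): step 4 already fails, because #5 read() → 69 cannot occur there
take #1, #3, #2, #5, #6 (pending dropped): step 3 already fails, because #2 read() → 1 cannot occur there

not linearizable — minimal violating prefix: 11 events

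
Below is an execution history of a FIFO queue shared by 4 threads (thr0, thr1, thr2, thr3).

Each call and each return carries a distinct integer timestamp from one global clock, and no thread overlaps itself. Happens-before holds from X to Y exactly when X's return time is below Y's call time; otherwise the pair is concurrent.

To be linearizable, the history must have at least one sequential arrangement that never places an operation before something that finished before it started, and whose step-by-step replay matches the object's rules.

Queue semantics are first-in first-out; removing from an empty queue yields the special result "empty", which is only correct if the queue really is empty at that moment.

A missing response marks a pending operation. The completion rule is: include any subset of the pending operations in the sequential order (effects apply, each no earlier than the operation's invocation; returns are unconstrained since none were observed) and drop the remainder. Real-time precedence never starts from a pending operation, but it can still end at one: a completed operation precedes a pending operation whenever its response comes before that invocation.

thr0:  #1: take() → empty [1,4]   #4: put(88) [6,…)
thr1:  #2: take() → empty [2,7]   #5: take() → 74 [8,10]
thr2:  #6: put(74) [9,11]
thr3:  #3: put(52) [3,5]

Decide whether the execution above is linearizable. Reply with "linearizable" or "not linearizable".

not linearizable

already the first 10 events (up to #5's response at time 10) admit no linearization; the first 9 still do
every one of the 6 real-time-consistent orders over 4 completed FIFO queue ops fails the sequential spec
every completion of the 2 pending operations (#4, #6) was checked; none linearizes
for example #1, #2, #3, #5 (pending dropped) fails at step 4: #5 take() → 74 is not legal there
for example #1, #3, #2, #5 (pending dropped) fails at step 3: #2 take() → empty is not legal there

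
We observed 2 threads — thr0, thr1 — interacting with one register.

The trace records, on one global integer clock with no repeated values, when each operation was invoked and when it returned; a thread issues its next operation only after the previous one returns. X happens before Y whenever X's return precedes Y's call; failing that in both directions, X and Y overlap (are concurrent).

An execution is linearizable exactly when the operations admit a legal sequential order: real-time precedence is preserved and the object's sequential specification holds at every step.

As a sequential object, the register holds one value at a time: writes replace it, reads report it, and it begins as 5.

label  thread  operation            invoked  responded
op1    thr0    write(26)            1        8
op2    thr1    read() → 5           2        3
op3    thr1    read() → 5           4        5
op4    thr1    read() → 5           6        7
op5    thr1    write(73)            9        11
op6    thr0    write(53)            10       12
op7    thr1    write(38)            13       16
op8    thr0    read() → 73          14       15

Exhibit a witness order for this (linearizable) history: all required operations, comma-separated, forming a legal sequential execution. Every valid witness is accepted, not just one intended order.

op2, op3, op4, op1, op6, op5, op8, op7

after step 1 (op2 read() → 5): value 5
after step 2 (op3 read() → 5): value 5
after step 3 (op4 read() → 5): value 5
after step 4 (op1 write(26)): value 26
after step 5 (op6 write(53)): value 53
after step 6 (op5 write(73)): value 73
after step 7 (op8 read() → 73): value 73
after step 8 (op7 write(38)): value 38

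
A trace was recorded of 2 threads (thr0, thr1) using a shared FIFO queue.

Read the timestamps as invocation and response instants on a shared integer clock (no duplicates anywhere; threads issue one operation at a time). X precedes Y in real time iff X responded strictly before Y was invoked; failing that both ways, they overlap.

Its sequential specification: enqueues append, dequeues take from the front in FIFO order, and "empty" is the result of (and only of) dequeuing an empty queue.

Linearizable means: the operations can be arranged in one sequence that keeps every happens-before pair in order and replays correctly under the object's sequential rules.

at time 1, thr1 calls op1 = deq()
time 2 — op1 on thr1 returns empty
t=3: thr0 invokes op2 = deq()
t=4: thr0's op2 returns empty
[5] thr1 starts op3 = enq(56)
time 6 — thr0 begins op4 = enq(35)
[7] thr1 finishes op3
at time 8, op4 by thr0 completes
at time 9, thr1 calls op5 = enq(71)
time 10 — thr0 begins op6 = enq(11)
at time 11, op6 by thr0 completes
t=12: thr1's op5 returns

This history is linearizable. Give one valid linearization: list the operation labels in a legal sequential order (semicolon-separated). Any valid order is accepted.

1. op1 deq() → empty, leaving queue <>
2. op2 deq() → empty, leaving queue <>
3. op3 enq(56), leaving queue <56>
4. op4 enq(35), leaving queue <56,35>
5. op5 enq(71), leaving queue <56,35,71>
6. op6 enq(11), leaving queue <56,35,71,11>

op1; op2; op3; op4; op5; op6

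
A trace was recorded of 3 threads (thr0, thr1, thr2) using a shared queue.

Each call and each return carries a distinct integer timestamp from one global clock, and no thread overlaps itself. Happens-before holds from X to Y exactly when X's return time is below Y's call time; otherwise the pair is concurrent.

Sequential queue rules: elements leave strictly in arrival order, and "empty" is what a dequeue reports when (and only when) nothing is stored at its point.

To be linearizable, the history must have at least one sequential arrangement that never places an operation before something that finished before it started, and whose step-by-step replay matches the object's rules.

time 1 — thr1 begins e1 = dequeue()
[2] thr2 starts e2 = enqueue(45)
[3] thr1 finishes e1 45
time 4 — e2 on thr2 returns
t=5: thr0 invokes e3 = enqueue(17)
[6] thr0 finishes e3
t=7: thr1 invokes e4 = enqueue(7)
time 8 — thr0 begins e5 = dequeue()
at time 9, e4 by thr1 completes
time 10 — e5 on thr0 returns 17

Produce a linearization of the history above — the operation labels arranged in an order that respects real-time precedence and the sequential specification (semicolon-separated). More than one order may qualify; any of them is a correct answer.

e2; e1; e3; e4; e5

step 1: e2 enqueue(45) — queue <45>
step 2: e1 dequeue() → 45 — queue <>
step 3: e3 enqueue(17) — queue <17>
step 4: e4 enqueue(7) — queue <17,7>
step 5: e5 dequeue() → 17 — queue <7>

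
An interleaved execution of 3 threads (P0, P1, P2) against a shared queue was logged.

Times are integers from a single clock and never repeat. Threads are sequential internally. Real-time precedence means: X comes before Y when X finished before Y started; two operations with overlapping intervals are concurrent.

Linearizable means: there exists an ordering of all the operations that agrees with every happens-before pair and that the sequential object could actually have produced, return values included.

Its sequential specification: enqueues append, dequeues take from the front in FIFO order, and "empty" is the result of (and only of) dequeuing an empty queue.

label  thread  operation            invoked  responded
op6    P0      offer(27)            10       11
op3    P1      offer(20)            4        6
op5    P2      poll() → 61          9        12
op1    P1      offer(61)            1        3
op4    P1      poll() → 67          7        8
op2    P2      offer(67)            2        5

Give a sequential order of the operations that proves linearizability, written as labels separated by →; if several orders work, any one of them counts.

after step 1 (op2 offer(67)): queue <67>
after step 2 (op1 offer(61)): queue <67,61>
after step 3 (op3 offer(20)): queue <67,61,20>
after step 4 (op4 poll() → 67): queue <61,20>
after step 5 (op5 poll() → 61): queue <20>
after step 6 (op6 offer(27)): queue <20,27>

op2 → op1 → op3 → op4 → op5 → op6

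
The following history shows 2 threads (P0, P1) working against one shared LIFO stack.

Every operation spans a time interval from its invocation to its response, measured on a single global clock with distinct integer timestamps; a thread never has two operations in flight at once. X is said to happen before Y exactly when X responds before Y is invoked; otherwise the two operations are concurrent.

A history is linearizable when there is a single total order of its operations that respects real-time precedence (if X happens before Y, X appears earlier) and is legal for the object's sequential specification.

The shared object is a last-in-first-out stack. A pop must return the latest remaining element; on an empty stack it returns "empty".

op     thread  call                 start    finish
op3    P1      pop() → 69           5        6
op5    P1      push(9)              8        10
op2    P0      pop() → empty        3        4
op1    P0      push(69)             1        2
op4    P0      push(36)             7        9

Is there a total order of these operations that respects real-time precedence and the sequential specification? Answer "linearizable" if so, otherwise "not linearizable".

through event 3 a valid linearization exists; event 4 (op2 responding at time 4) ends that
one real-time candidate order over the 2 completed operations — the LIFO stack replay rejects it
one such order, op1, op2, breaks at step 2 where op2 pop() → empty is illegal

not linearizable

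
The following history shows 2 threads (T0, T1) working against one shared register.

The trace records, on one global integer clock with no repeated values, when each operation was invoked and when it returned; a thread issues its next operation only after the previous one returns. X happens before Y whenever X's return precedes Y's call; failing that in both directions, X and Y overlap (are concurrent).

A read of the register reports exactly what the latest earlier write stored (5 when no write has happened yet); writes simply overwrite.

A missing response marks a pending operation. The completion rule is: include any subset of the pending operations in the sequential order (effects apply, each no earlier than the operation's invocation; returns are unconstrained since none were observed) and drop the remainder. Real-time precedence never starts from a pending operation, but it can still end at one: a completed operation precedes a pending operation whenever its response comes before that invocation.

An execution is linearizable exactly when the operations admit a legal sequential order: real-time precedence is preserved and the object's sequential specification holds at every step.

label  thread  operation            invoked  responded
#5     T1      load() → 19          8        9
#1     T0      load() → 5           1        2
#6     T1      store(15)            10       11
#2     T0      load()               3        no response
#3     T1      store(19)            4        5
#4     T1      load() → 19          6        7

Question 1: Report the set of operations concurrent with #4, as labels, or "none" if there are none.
Answer: #2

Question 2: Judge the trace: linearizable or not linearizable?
witness order: #1, #2, #3, #4, #5, #6
step 1: #1 load() → 5 — value 5
step 2: #2 load() (pending, included) — value 5
step 3: #3 store(19) — value 19
step 4: #4 load() → 19 — value 19
step 5: #5 load() → 19 — value 19
step 6: #6 store(15) — value 15

linearizable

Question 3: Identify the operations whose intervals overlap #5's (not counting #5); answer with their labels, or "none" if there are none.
Answer: #2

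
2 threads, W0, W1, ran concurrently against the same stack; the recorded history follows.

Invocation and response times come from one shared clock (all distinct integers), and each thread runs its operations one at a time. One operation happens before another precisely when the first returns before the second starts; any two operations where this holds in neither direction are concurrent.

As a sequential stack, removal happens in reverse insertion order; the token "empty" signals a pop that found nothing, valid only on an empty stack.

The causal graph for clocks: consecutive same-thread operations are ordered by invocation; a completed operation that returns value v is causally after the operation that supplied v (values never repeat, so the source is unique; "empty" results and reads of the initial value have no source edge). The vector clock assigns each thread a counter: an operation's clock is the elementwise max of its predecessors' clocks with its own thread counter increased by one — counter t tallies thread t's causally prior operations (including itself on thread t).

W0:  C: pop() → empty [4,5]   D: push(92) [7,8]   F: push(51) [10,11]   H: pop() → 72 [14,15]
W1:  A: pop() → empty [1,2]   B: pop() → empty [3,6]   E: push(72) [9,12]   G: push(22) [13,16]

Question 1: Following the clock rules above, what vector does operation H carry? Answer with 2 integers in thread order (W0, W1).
no predecessors for A (invoked 1): W1 increments from zero → (0, 1)
no predecessors for C (invoked 4): W0 increments from zero → (1, 0)
from VC(A)=(0, 1), B (invoked 3) maxes components and bumps W1 → (0, 2)
from VC(C)=(1, 0), D (invoked 7) maxes components and bumps W0 → (2, 0)
from VC(B)=(0, 2), E (invoked 9) maxes components and bumps W1 → (0, 3)
from VC(D)=(2, 0), F (invoked 10) maxes components and bumps W0 → (3, 0)
from VC(E)=(0, 3), G (invoked 13) maxes components and bumps W1 → (0, 4)
from VC(E)=(0, 3), VC(F)=(3, 0), H (invoked 14) maxes components and bumps W0 → (4, 3)
target: VC(H) = (4, 3)

(4, 3)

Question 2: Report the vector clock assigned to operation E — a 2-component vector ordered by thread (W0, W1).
A, invoked 1, has no incoming edges; only W1's bump applies → (0, 1)
C, invoked 4, has no incoming edges; only W0's bump applies → (1, 0)
invoked at 3, B merges VC(A)=(0, 1) and bumps W1's slot → (0, 2)
invoked at 7, D merges VC(C)=(1, 0) and bumps W0's slot → (2, 0)
invoked at 9, E merges VC(B)=(0, 2) and bumps W1's slot → (0, 3)
invoked at 10, F merges VC(D)=(2, 0) and bumps W0's slot → (3, 0)
invoked at 13, G merges VC(E)=(0, 3) and bumps W1's slot → (0, 4)
invoked at 14, H merges VC(E)=(0, 3), VC(F)=(3, 0) and bumps W0's slot → (4, 3)
target: VC(E) = (0, 3)

(0, 3)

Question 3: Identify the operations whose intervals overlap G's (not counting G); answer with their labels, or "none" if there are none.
G runs from 13 to 16; window-overlapping ops are concurrent
A [1,2]: before
B [3,6]: before
C [4,5]: before
D [7,8]: before
E [9,12]: before
F [10,11]: before
H [14,15]: concurrent

H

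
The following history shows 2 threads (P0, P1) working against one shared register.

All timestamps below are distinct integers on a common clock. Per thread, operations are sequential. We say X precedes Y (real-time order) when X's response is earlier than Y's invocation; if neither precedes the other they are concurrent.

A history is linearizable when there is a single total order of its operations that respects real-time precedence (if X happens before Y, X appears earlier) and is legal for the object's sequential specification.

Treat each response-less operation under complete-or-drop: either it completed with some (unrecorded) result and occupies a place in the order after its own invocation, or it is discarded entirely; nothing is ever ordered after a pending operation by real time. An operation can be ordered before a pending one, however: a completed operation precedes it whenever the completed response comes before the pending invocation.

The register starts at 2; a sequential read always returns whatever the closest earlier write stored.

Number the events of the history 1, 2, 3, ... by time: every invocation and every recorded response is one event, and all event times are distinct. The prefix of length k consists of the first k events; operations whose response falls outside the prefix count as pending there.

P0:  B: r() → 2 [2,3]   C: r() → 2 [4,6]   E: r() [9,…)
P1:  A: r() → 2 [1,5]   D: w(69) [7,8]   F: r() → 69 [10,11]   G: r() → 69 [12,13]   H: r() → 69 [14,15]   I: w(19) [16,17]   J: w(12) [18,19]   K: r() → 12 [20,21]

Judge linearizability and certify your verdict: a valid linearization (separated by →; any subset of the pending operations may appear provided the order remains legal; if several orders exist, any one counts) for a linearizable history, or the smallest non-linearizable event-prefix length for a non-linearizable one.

1. A r() → 2, leaving value 2
2. B r() → 2, leaving value 2
3. C r() → 2, leaving value 2
4. D w(69), leaving value 69
5. E r() (pending, included), leaving value 69
6. F r() → 69, leaving value 69
7. G r() → 69, leaving value 69
8. H r() → 69, leaving value 69
9. I w(19), leaving value 19
10. J w(12), leaving value 12
11. K r() → 12, leaving value 12

linearizable — witness: A → B → C → D → E → F → G → H → I → J → K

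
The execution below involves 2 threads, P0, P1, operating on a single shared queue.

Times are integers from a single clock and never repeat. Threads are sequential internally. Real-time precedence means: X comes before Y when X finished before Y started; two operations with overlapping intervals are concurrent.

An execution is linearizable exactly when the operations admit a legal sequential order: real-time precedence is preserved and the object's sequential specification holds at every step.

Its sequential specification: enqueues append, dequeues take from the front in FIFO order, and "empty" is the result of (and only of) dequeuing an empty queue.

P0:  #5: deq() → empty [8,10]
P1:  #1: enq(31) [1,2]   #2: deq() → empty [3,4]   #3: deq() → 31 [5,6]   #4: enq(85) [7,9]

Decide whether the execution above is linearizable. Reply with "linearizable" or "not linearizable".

not linearizable

events 1..3 are fine; event 4 — the response of #2 at time 4 — makes the prefix non-linearizable
exactly one order of the 2 completed ops respects real time; the queue replay fails
for example #1, #2 fails at step 2: #2 deq() → empty is not legal there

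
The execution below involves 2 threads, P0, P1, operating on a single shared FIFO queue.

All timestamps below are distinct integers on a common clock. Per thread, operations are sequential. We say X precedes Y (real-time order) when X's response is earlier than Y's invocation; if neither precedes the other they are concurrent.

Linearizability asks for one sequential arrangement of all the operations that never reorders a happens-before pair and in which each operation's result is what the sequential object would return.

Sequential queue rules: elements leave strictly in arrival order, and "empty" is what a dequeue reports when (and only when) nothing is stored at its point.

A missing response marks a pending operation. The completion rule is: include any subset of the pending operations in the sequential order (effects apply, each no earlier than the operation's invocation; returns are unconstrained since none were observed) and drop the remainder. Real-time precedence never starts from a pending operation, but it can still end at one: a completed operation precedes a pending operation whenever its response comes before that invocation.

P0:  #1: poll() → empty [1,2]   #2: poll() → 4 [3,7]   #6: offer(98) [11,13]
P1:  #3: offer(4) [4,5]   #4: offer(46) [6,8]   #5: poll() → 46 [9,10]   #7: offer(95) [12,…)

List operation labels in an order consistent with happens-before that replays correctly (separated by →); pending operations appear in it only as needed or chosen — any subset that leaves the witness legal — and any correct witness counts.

1. #1 poll() → empty, leaving queue <>
2. #3 offer(4), leaving queue <4>
3. #2 poll() → 4, leaving queue <>
4. #4 offer(46), leaving queue <46>
5. #5 poll() → 46, leaving queue <>
6. #6 offer(98), leaving queue <98>

#1 → #3 → #2 → #4 → #5 → #6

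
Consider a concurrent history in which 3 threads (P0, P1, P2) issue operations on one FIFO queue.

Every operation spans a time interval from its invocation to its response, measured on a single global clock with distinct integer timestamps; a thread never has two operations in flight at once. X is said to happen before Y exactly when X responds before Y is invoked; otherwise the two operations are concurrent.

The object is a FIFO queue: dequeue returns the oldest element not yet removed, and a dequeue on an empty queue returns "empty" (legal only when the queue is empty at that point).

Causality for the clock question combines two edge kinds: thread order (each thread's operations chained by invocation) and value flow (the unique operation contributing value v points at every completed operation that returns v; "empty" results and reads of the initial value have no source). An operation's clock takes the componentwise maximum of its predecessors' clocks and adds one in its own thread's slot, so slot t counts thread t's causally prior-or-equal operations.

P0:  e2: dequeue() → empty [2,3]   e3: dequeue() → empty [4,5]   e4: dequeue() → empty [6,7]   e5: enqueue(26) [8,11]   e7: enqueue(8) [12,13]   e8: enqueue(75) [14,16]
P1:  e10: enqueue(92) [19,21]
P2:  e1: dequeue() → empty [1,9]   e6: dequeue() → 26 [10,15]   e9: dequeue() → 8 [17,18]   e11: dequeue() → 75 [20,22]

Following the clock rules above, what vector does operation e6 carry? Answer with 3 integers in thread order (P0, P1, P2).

(4, 0, 2)

e1 (invocation 1): nothing precedes it; P2's component alone gives (0, 0, 1)
e10 (invocation 19): nothing precedes it; P1's component alone gives (0, 1, 0)
e2 (invocation 2): nothing precedes it; P0's component alone gives (1, 0, 0)
e3, invoked 4, takes VC(e2)=(1, 0, 0) under max, adds 1 for P0 → (2, 0, 0)
e4, invoked 6, takes VC(e3)=(2, 0, 0) under max, adds 1 for P0 → (3, 0, 0)
e5, invoked 8, takes VC(e4)=(3, 0, 0) under max, adds 1 for P0 → (4, 0, 0)
e7, invoked 12, takes VC(e5)=(4, 0, 0) under max, adds 1 for P0 → (5, 0, 0)
e6, invoked 10, takes VC(e1)=(0, 0, 1), VC(e5)=(4, 0, 0) under max, adds 1 for P2 → (4, 0, 2)
e8, invoked 14, takes VC(e7)=(5, 0, 0) under max, adds 1 for P0 → (6, 0, 0)
e9, invoked 17, takes VC(e6)=(4, 0, 2), VC(e7)=(5, 0, 0) under max, adds 1 for P2 → (5, 0, 3)
e11, invoked 20, takes VC(e8)=(6, 0, 0), VC(e9)=(5, 0, 3) under max, adds 1 for P2 → (6, 0, 4)
target: VC(e6) = (4, 0, 2)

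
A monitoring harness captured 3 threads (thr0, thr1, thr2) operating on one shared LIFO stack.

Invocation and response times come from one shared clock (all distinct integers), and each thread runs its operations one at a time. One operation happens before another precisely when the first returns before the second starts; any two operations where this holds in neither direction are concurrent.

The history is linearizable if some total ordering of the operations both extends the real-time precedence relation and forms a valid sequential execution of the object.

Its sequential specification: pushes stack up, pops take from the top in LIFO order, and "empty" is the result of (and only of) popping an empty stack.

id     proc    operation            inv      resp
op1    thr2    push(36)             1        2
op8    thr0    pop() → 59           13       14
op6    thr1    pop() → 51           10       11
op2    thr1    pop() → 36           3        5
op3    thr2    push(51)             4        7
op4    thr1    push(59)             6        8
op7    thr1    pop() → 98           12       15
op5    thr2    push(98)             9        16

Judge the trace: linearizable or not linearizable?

witness order: op1, op2, op4, op3, op6, op5, op7, op8
1. op1 push(36), leaving stack <36>
2. op2 pop() → 36, leaving stack <>
3. op4 push(59), leaving stack <59>
4. op3 push(51), leaving stack <59,51>
5. op6 pop() → 51, leaving stack <59>
6. op5 push(98), leaving stack <59,98>
7. op7 pop() → 98, leaving stack <59>
8. op8 pop() → 59, leaving stack <>

linearizable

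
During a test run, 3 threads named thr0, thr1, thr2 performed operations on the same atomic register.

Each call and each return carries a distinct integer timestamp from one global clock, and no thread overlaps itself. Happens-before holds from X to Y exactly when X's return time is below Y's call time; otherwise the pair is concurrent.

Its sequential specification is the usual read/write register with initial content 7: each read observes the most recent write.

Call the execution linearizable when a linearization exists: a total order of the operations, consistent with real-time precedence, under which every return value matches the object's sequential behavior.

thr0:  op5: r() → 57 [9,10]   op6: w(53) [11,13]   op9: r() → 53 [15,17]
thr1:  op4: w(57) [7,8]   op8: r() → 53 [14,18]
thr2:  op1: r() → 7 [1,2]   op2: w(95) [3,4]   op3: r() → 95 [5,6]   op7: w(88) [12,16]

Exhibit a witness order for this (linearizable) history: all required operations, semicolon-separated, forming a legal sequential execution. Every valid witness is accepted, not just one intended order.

1. op1 r() → 7, leaving value 7
2. op2 w(95), leaving value 95
3. op3 r() → 95, leaving value 95
4. op4 w(57), leaving value 57
5. op5 r() → 57, leaving value 57
6. op6 w(53), leaving value 53
7. op8 r() → 53, leaving value 53
8. op9 r() → 53, leaving value 53
9. op7 w(88), leaving value 88

op1; op2; op3; op4; op5; op6; op8; op9; op7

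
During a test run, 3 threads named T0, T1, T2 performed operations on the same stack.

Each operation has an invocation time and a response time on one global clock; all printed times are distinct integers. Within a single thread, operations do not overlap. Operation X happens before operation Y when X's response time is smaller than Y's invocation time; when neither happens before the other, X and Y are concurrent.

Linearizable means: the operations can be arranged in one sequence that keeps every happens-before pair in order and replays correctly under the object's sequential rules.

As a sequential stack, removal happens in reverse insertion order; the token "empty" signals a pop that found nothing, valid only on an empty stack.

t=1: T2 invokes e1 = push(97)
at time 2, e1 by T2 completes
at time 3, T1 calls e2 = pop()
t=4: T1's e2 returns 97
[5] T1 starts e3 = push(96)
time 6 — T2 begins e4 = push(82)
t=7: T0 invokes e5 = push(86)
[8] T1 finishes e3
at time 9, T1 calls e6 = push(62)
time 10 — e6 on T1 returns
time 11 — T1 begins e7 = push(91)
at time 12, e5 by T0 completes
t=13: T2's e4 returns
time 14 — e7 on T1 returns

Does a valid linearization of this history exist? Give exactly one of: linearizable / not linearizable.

one valid linearization: e1, e2, e3, e4, e5, e6, e7
after step 1 (e1 push(97)): stack <97>
after step 2 (e2 pop() → 97): stack <>
after step 3 (e3 push(96)): stack <96>
after step 4 (e4 push(82)): stack <96,82>
after step 5 (e5 push(86)): stack <96,82,86>
after step 6 (e6 push(62)): stack <96,82,86,62>
after step 7 (e7 push(91)): stack <96,82,86,62,91>

linearizable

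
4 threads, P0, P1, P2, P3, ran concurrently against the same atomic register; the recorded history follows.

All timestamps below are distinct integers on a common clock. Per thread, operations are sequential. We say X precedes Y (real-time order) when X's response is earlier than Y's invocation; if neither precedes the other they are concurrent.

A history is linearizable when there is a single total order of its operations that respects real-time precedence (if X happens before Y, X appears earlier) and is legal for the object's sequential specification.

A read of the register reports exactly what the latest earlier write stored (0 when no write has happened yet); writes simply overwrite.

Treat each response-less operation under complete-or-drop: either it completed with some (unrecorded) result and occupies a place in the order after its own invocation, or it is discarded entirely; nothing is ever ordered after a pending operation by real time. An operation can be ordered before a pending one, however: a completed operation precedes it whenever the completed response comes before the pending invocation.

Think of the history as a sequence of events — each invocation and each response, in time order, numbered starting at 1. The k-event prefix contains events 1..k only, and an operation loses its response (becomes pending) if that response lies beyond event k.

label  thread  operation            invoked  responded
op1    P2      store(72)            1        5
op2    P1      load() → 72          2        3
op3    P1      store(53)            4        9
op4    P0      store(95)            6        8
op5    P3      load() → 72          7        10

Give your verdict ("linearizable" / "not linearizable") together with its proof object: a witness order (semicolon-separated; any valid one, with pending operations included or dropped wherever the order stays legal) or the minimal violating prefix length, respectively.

linearizable — witness: op1; op2; op5; op3; op4

step 1: op1 store(72) — value 72
step 2: op2 load() → 72 — value 72
step 3: op5 load() → 72 — value 72
step 4: op3 store(53) — value 53
step 5: op4 store(95) — value 95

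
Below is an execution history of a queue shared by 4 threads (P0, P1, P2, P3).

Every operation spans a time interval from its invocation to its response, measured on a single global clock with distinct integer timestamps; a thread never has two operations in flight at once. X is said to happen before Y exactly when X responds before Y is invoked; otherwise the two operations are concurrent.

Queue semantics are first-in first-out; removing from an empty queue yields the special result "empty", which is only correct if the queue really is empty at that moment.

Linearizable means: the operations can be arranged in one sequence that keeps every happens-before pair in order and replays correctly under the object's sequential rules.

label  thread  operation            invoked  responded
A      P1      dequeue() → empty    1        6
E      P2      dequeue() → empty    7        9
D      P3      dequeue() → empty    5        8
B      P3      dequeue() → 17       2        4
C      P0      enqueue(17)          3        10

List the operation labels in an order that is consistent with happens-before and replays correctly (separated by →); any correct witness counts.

step 1: A dequeue() → empty — queue <>
step 2: C enqueue(17) — queue <17>
step 3: B dequeue() → 17 — queue <>
step 4: D dequeue() → empty — queue <>
step 5: E dequeue() → empty — queue <>

A → C → B → D → E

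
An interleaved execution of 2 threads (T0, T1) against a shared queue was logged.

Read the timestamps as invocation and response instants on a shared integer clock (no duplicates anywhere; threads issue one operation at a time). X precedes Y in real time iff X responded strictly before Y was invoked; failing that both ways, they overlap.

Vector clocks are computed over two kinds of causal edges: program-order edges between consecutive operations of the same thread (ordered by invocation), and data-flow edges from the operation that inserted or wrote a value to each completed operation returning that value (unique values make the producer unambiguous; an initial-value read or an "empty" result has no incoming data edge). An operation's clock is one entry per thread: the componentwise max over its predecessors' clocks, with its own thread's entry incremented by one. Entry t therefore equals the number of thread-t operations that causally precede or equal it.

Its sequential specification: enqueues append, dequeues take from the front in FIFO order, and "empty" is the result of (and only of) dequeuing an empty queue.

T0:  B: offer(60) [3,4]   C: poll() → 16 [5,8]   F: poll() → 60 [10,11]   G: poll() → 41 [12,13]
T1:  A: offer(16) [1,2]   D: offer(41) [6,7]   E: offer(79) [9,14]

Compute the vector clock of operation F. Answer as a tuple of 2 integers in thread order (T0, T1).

(3, 1)

A, invoked 1, has no incoming edges; only T1's bump applies → (0, 1)
B, invoked 3, has no incoming edges; only T0's bump applies → (1, 0)
VC(D, invoked at 6): max of VC(A)=(0, 1), then +1 on thread T1 → (0, 2)
VC(E, invoked at 9): max of VC(D)=(0, 2), then +1 on thread T1 → (0, 3)
VC(C, invoked at 5): max of VC(A)=(0, 1), VC(B)=(1, 0), then +1 on thread T0 → (2, 1)
VC(F, invoked at 10): max of VC(B)=(1, 0), VC(C)=(2, 1), then +1 on thread T0 → (3, 1)
VC(G, invoked at 12): max of VC(D)=(0, 2), VC(F)=(3, 1), then +1 on thread T0 → (4, 2)
target: VC(F) = (3, 1)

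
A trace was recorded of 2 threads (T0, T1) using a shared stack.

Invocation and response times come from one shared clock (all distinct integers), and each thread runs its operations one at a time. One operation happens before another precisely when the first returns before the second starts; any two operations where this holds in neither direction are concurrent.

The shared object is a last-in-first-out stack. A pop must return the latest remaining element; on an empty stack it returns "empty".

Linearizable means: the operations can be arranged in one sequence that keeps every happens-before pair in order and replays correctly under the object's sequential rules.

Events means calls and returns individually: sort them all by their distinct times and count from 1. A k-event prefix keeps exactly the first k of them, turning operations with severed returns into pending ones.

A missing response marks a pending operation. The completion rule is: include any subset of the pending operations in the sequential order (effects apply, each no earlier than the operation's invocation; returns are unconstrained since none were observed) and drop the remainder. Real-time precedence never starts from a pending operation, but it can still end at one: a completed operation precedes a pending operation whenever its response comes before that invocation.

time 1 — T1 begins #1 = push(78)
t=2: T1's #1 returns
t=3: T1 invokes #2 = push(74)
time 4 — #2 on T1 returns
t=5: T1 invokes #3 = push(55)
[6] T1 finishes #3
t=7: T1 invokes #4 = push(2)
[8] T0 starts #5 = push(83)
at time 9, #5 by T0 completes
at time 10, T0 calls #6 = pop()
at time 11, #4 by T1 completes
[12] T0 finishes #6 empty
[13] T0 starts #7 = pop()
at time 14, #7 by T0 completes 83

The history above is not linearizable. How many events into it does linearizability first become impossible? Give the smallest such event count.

events 1..11 are linearizable; a witness order is #1, #2, #3, #4, #5:
1. #1 push(78), leaving stack <78>
2. #2 push(74), leaving stack <78,74>
3. #3 push(55), leaving stack <78,74,55>
4. #4 push(2), leaving stack <78,74,55,2>
5. #5 push(83), leaving stack <78,74,55,2,83>
event 12 — #6's response, time 12 — after it, nothing linearizes
sample order #1, #2, #3, #4, #5, #6 stalls at step 6 — #6 pop() → empty has no legal effect
sample order #1, #2, #3, #5, #4, #6 stalls at step 6 — #6 pop() → empty has no legal effect

12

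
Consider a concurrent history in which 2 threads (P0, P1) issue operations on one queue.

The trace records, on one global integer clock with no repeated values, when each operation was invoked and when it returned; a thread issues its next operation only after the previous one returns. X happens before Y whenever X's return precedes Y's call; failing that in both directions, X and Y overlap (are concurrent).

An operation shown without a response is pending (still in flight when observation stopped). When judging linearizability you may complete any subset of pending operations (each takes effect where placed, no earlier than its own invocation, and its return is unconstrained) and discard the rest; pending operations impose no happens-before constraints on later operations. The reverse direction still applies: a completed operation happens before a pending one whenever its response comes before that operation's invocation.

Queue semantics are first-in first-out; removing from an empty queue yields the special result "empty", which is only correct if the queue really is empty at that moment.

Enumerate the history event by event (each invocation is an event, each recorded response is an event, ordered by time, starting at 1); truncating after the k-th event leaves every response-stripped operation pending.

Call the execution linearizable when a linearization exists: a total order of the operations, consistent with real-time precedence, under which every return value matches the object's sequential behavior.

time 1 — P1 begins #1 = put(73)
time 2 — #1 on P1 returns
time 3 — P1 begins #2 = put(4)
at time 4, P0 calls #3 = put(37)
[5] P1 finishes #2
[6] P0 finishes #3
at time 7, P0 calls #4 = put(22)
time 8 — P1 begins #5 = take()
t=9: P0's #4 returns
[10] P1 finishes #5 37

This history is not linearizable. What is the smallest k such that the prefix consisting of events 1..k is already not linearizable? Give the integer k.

10

events 1..9 are still linearizable — one witness is #1, #2, #3, #4:
after step 1 (#1 put(73)): queue <73>
after step 2 (#2 put(4)): queue <73,4>
after step 3 (#3 put(37)): queue <73,4,37>
after step 4 (#4 put(22)): queue <73,4,37,22>
include event 10 — #5 responding at 10 — and every candidate order breaks
one such order, #1, #2, #3, #4, #5, breaks at step 5 where #5 take() → 37 is illegal
one such order, #1, #2, #3, #5, #4, breaks at step 4 where #5 take() → 37 is illegal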